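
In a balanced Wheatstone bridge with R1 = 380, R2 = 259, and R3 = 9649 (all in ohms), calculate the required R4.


At balance: R1*R4 = R2*R3, so R4 = R2*R3/R1.
R4 = 259 * 9649 / 380
R4 = 2499091 / 380
R4 = 6576.56 ohm

6576.56 ohm


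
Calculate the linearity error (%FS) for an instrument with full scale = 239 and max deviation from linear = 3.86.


Linearity error = (max deviation / full scale) * 100%.
Linearity = (3.86 / 239) * 100
Linearity = 1.615 %FS

1.615 %FS


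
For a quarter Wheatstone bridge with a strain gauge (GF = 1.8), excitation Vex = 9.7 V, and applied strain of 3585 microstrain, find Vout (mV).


Quarter bridge output: Vout = (GF * epsilon * Vex) / 4.
Vout = (1.8 * 3585e-6 * 9.7) / 4
Vout = 0.0625941 / 4 V
Vout = 0.01564852 V = 15.6485 mV

15.6485 mV


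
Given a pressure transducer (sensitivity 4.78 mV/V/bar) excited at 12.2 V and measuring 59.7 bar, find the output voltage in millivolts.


Output = sensitivity * Vex * P.
Vout = 4.78 * 12.2 * 59.7
Vout = 58.316 * 59.7
Vout = 3481.47 mV

3481.47 mV


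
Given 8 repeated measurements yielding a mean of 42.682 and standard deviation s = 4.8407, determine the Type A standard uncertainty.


The standard uncertainty for Type A evaluation is u = s / sqrt(n).
u = 4.8407 / sqrt(8)
u = 4.8407 / 2.8284
u = 1.7114

1.7114


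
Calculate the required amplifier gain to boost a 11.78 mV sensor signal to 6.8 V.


Gain = Vout / Vin (converting to same units).
G = 6.8 V / 11.78 mV
G = 6800.0 mV / 11.78 mV
G = 577.25

577.25


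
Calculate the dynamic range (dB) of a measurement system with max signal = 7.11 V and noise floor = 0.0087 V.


Dynamic range = 20 * log10(Vmax / Vnoise).
DR = 20 * log10(7.11 / 0.0087)
DR = 20 * log10(817.24)
DR = 58.25 dB

58.25 dB


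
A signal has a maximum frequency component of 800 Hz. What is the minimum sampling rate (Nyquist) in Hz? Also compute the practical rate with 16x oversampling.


By Nyquist theorem, fs_min = 2 * fmax.
fs_min = 2 * 800 = 1600 Hz
Practical rate = 16 * fs_min = 16 * 1600 = 25600 Hz

fs_min = 1600 Hz, fs_practical = 25600 Hz


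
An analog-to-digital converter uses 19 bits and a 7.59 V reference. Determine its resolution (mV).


The resolution (LSB) of an ADC is Vref / 2^n.
LSB = 7.59 / 2^19
LSB = 7.59 / 524288
LSB = 1.448e-05 V = 0.01447678 mV

0.01447678 mV


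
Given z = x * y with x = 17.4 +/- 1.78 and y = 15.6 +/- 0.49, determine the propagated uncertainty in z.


For a product z = x*y, the relative uncertainty is:
uz/z = sqrt((ux/x)^2 + (uy/y)^2)
Relative uncertainties: ux/x = 1.78/17.4 = 0.102299
uy/y = 0.49/15.6 = 0.03141
z = 17.4 * 15.6 = 271.4
uz = 271.4 * sqrt(0.102299^2 + 0.03141^2) = 29.047

29.047


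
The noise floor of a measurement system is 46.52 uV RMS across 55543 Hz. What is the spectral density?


Noise spectral density = Vrms / sqrt(BW).
NSD = 46.52 / sqrt(55543)
NSD = 46.52 / 235.6756
NSD = 0.1974 uV/sqrt(Hz)

0.1974 uV/sqrt(Hz)


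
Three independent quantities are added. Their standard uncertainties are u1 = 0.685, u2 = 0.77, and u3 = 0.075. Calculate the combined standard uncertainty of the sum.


For a sum of independent quantities, uc = sqrt(u1^2 + u2^2 + u3^2).
uc = sqrt(0.685^2 + 0.77^2 + 0.075^2)
uc = sqrt(0.469225 + 0.5929 + 0.005625)
uc = 1.0333

1.0333


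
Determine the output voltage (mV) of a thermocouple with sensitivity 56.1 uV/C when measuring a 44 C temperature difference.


The thermocouple output V = sensitivity * dT.
V = 56.1 uV/C * 44 C
V = 2468.4 uV
V = 2.468 mV

2.468 mV


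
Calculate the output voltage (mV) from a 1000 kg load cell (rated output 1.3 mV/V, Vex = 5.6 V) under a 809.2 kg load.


Vout = rated_output * Vex * (load / capacity).
Vout = 1.3 * 5.6 * (809.2 / 1000)
Vout = 1.3 * 5.6 * 0.8092
Vout = 5.891 mV

5.891 mV


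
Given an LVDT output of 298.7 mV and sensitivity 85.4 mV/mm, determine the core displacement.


Displacement = Vout / sensitivity.
d = 298.7 / 85.4
d = 3.498 mm

3.498 mm


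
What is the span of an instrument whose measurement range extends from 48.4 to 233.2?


Span = upper range - lower range.
Span = 233.2 - (48.4)
Span = 184.8

184.8


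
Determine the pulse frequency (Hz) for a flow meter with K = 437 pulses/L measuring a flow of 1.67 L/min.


Frequency = K * Q / 60 (converting L/min to L/s).
f = 437 * 1.67 / 60
f = 729.79 / 60
f = 12.16 Hz

12.16 Hz


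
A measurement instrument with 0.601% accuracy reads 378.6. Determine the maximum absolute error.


Absolute error = (accuracy% / 100) * reading.
Error = (0.601 / 100) * 378.6
Error = 0.00601 * 378.6
Error = 2.2754

2.2754


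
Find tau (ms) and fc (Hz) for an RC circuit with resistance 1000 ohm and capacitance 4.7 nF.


Time constant: tau = R * C.
tau = 1000 * 4.70e-09 = 4.7e-06 s
tau = 0.0047 ms
Cutoff frequency: fc = 1 / (2*pi*R*C).
fc = 1 / (2*pi*4.7e-06) = 33862.75 Hz

tau = 0.0047 ms, fc = 33862.75 Hz


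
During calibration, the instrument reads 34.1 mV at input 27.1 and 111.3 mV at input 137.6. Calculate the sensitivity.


Sensitivity = (y2 - y1) / (x2 - x1).
S = (111.3 - 34.1) / (137.6 - 27.1)
S = 77.2 / 110.5
S = 0.6986 mV/unit

0.6986 mV/unit


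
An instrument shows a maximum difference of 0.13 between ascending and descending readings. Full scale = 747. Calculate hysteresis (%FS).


Hysteresis = (max difference / full scale) * 100%.
H = (0.13 / 747) * 100
H = 0.017 %FS

0.017 %FS


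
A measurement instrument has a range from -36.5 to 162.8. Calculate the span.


Span = upper range - lower range.
Span = 162.8 - (-36.5)
Span = 199.3

199.3


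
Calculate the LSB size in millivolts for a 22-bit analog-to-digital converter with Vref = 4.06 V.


The resolution (LSB) of an ADC is Vref / 2^n.
LSB = 4.06 / 2^22
LSB = 4.06 / 4194304
LSB = 9.7e-07 V = 0.00096798 mV

0.00096798 mV


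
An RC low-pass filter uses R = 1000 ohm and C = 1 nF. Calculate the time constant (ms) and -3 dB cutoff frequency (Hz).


Time constant: tau = R * C.
tau = 1000 * 1.00e-09 = 1e-06 s
tau = 0.001 ms
Cutoff frequency: fc = 1 / (2*pi*R*C).
fc = 1 / (2*pi*1e-06) = 159154.94 Hz

tau = 0.001 ms, fc = 159154.94 Hz


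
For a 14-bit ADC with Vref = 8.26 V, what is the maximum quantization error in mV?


The maximum quantization error is +/- LSB/2.
LSB = Vref / 2^n = 8.26 / 16384 = 0.00050415 V
Max error = LSB / 2 = 0.00050415 / 2 = 0.00025208 V
Max error = 0.2521 mV

0.2521 mV


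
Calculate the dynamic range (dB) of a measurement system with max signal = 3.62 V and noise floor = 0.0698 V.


Dynamic range = 20 * log10(Vmax / Vnoise).
DR = 20 * log10(3.62 / 0.0698)
DR = 20 * log10(51.86)
DR = 34.3 dB

34.3 dB


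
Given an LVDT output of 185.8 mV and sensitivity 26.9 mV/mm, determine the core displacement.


Displacement = Vout / sensitivity.
d = 185.8 / 26.9
d = 6.907 mm

6.907 mm


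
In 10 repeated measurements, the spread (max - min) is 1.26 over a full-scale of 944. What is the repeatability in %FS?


Repeatability = (spread / full scale) * 100%.
R = (1.26 / 944) * 100
R = 0.133 %FS

0.133 %FS


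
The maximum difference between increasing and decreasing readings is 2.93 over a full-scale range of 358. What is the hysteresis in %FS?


Hysteresis = (max difference / full scale) * 100%.
H = (2.93 / 358) * 100
H = 0.818 %FS

0.818 %FS


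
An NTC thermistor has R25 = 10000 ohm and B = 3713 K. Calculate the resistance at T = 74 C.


NTC thermistor equation: Rt = R25 * exp(B * (1/T - 1/T25)).
T in Kelvin: 347.15 K, T25 = 298.15 K
1/T - 1/T25 = 1/347.15 - 1/298.15 = -0.00047342
B * (1/T - 1/T25) = 3713 * -0.00047342 = -1.7578
Rt = 10000 * exp(-1.7578) = 1724.2 ohm

1724.2 ohm


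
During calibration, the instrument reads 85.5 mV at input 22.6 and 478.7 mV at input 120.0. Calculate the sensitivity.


Sensitivity = (y2 - y1) / (x2 - x1).
S = (478.7 - 85.5) / (120.0 - 22.6)
S = 393.2 / 97.4
S = 4.037 mV/unit

4.037 mV/unit


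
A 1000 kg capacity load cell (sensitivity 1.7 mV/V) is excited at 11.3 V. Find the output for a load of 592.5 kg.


Vout = rated_output * Vex * (load / capacity).
Vout = 1.7 * 11.3 * (592.5 / 1000)
Vout = 1.7 * 11.3 * 0.5925
Vout = 11.382 mV

11.382 mV


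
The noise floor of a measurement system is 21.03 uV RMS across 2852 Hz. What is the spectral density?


Noise spectral density = Vrms / sqrt(BW).
NSD = 21.03 / sqrt(2852)
NSD = 21.03 / 53.4041
NSD = 0.3938 uV/sqrt(Hz)

0.3938 uV/sqrt(Hz)


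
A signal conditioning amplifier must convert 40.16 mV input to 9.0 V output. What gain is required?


Gain = Vout / Vin (converting to same units).
G = 9.0 V / 40.16 mV
G = 9000.0 mV / 40.16 mV
G = 224.1

224.1


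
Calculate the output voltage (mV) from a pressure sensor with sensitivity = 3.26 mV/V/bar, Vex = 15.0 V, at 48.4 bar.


Output = sensitivity * Vex * P.
Vout = 3.26 * 15.0 * 48.4
Vout = 48.9 * 48.4
Vout = 2366.76 mV

2366.76 mV


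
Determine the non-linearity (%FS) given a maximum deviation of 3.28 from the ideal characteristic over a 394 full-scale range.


Linearity error = (max deviation / full scale) * 100%.
Linearity = (3.28 / 394) * 100
Linearity = 0.832 %FS

0.832 %FS


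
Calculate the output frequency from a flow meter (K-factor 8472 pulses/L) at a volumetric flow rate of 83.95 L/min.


Frequency = K * Q / 60 (converting L/min to L/s).
f = 8472 * 83.95 / 60
f = 711224.4 / 60
f = 11853.74 Hz

11853.74 Hz


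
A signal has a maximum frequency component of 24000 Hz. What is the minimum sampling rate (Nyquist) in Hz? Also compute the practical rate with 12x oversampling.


By Nyquist theorem, fs_min = 2 * fmax.
fs_min = 2 * 24000 = 48000 Hz
Practical rate = 12 * fs_min = 12 * 48000 = 576000 Hz

fs_min = 48000 Hz, fs_practical = 576000 Hz


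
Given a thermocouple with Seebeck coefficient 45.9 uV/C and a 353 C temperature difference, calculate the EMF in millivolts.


The thermocouple output V = sensitivity * dT.
V = 45.9 uV/C * 353 C
V = 16202.7 uV
V = 16.203 mV

16.203 mV


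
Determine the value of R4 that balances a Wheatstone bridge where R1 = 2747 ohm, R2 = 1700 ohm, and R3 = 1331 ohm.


At balance: R1*R4 = R2*R3, so R4 = R2*R3/R1.
R4 = 1700 * 1331 / 2747
R4 = 2262700 / 2747
R4 = 823.7 ohm

823.7 ohm


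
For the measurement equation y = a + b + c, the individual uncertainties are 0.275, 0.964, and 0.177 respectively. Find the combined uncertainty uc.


For a sum of independent quantities, uc = sqrt(u1^2 + u2^2 + u3^2).
uc = sqrt(0.275^2 + 0.964^2 + 0.177^2)
uc = sqrt(0.075625 + 0.929296 + 0.031329)
uc = 1.018

1.018


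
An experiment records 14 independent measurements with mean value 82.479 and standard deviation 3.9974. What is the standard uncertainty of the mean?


The standard uncertainty for Type A evaluation is u = s / sqrt(n).
u = 3.9974 / sqrt(14)
u = 3.9974 / 3.7417
u = 1.0684

1.0684


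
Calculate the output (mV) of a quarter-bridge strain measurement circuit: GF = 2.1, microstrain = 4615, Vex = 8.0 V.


Quarter bridge output: Vout = (GF * epsilon * Vex) / 4.
Vout = (2.1 * 4615e-6 * 8.0) / 4
Vout = 0.077532 / 4 V
Vout = 0.019383 V = 19.383 mV

19.383 mV


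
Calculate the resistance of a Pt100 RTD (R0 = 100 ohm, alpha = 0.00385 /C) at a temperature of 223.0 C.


The RTD equation: Rt = R0 * (1 + alpha * T).
Rt = 100 * (1 + 0.00385 * 223.0)
Rt = 100 * (1 + 0.85855)
Rt = 100 * 1.85855
Rt = 185.855 ohm

185.855 ohm


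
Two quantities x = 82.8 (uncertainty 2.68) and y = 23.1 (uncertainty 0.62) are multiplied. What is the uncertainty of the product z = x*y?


For a product z = x*y, the relative uncertainty is:
uz/z = sqrt((ux/x)^2 + (uy/y)^2)
Relative uncertainties: ux/x = 2.68/82.8 = 0.032367
uy/y = 0.62/23.1 = 0.02684
z = 82.8 * 23.1 = 1912.7
uz = 1912.7 * sqrt(0.032367^2 + 0.02684^2) = 80.424

80.424


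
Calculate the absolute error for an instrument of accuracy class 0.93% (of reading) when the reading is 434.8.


Absolute error = (accuracy% / 100) * reading.
Error = (0.93 / 100) * 434.8
Error = 0.0093 * 434.8
Error = 4.0436

4.0436


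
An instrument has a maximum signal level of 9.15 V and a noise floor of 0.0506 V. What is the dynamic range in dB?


Dynamic range = 20 * log10(Vmax / Vnoise).
DR = 20 * log10(9.15 / 0.0506)
DR = 20 * log10(180.83)
DR = 45.15 dB

45.15 dB


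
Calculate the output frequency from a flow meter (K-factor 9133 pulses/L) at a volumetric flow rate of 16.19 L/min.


Frequency = K * Q / 60 (converting L/min to L/s).
f = 9133 * 16.19 / 60
f = 147863.27 / 60
f = 2464.39 Hz

2464.39 Hz


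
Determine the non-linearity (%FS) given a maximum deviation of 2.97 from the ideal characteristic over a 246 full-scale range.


Linearity error = (max deviation / full scale) * 100%.
Linearity = (2.97 / 246) * 100
Linearity = 1.207 %FS

1.207 %FS


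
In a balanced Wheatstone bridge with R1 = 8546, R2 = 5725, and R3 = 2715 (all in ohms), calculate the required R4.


At balance: R1*R4 = R2*R3, so R4 = R2*R3/R1.
R4 = 5725 * 2715 / 8546
R4 = 15543375 / 8546
R4 = 1818.79 ohm

1818.79 ohm


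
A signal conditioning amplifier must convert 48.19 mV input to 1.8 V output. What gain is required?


Gain = Vout / Vin (converting to same units).
G = 1.8 V / 48.19 mV
G = 1800.0 mV / 48.19 mV
G = 37.35

37.35


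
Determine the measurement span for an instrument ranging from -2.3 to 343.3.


Span = upper range - lower range.
Span = 343.3 - (-2.3)
Span = 345.6

345.6


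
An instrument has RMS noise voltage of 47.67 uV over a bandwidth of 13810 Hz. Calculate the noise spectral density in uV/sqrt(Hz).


Noise spectral density = Vrms / sqrt(BW).
NSD = 47.67 / sqrt(13810)
NSD = 47.67 / 117.516
NSD = 0.4056 uV/sqrt(Hz)

0.4056 uV/sqrt(Hz)


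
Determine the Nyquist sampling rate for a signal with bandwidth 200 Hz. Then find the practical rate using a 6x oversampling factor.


By Nyquist theorem, fs_min = 2 * fmax.
fs_min = 2 * 200 = 400 Hz
Practical rate = 6 * fs_min = 6 * 400 = 2400 Hz

fs_min = 400 Hz, fs_practical = 2400 Hz


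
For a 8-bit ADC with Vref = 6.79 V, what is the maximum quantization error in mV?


The maximum quantization error is +/- LSB/2.
LSB = Vref / 2^n = 6.79 / 256 = 0.02652344 V
Max error = LSB / 2 = 0.02652344 / 2 = 0.01326172 V
Max error = 13.2617 mV

13.2617 mV


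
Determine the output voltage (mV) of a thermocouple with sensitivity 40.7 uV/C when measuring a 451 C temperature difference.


The thermocouple output V = sensitivity * dT.
V = 40.7 uV/C * 451 C
V = 18355.7 uV
V = 18.356 mV

18.356 mV


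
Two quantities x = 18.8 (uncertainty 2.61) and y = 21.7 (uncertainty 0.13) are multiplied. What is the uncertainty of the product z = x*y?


For a product z = x*y, the relative uncertainty is:
uz/z = sqrt((ux/x)^2 + (uy/y)^2)
Relative uncertainties: ux/x = 2.61/18.8 = 0.13883
uy/y = 0.13/21.7 = 0.005991
z = 18.8 * 21.7 = 408.0
uz = 408.0 * sqrt(0.13883^2 + 0.005991^2) = 56.69

56.69


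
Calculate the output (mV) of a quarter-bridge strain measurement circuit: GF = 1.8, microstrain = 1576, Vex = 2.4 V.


Quarter bridge output: Vout = (GF * epsilon * Vex) / 4.
Vout = (1.8 * 1576e-6 * 2.4) / 4
Vout = 0.00680832 / 4 V
Vout = 0.00170208 V = 1.7021 mV

1.7021 mV


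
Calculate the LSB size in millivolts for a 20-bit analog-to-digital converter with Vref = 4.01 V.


The resolution (LSB) of an ADC is Vref / 2^n.
LSB = 4.01 / 2^20
LSB = 4.01 / 1048576
LSB = 3.82e-06 V = 0.00382423 mV

0.00382423 mV


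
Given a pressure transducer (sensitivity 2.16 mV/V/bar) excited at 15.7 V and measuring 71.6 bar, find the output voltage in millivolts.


Output = sensitivity * Vex * P.
Vout = 2.16 * 15.7 * 71.6
Vout = 33.912 * 71.6
Vout = 2428.1 mV

2428.1 mV


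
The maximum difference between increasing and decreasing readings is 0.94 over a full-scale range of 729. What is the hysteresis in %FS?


Hysteresis = (max difference / full scale) * 100%.
H = (0.94 / 729) * 100
H = 0.129 %FS

0.129 %FS


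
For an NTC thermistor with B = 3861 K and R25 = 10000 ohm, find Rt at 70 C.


NTC thermistor equation: Rt = R25 * exp(B * (1/T - 1/T25)).
T in Kelvin: 343.15 K, T25 = 298.15 K
1/T - 1/T25 = 1/343.15 - 1/298.15 = -0.00043984
B * (1/T - 1/T25) = 3861 * -0.00043984 = -1.6982
Rt = 10000 * exp(-1.6982) = 1830.1 ohm

1830.1 ohm


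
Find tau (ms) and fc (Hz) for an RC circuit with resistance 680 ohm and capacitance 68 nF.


Time constant: tau = R * C.
tau = 680 * 6.80e-08 = 4.624e-05 s
tau = 0.0462 ms
Cutoff frequency: fc = 1 / (2*pi*R*C).
fc = 1 / (2*pi*4.624e-05) = 3441.93 Hz

tau = 0.0462 ms, fc = 3441.93 Hz


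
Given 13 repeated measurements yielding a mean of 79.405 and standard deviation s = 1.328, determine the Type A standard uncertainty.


The standard uncertainty for Type A evaluation is u = s / sqrt(n).
u = 1.328 / sqrt(13)
u = 1.328 / 3.6056
u = 0.3683

0.3683


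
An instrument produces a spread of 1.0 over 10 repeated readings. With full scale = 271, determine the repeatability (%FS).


Repeatability = (spread / full scale) * 100%.
R = (1.0 / 271) * 100
R = 0.369 %FS

0.369 %FS


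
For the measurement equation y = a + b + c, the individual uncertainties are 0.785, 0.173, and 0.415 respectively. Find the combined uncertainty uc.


For a sum of independent quantities, uc = sqrt(u1^2 + u2^2 + u3^2).
uc = sqrt(0.785^2 + 0.173^2 + 0.415^2)
uc = sqrt(0.616225 + 0.029929 + 0.172225)
uc = 0.9046

0.9046


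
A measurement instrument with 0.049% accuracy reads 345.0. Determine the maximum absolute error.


Absolute error = (accuracy% / 100) * reading.
Error = (0.049 / 100) * 345.0
Error = 0.00049 * 345.0
Error = 0.1691

0.1691


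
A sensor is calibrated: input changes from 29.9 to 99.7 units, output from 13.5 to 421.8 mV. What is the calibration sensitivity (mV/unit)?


Sensitivity = (y2 - y1) / (x2 - x1).
S = (421.8 - 13.5) / (99.7 - 29.9)
S = 408.3 / 69.8
S = 5.8496 mV/unit

5.8496 mV/unit


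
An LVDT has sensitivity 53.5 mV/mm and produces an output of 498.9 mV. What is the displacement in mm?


Displacement = Vout / sensitivity.
d = 498.9 / 53.5
d = 9.325 mm

9.325 mm


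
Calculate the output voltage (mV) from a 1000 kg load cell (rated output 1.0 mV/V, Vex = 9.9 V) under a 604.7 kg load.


Vout = rated_output * Vex * (load / capacity).
Vout = 1.0 * 9.9 * (604.7 / 1000)
Vout = 1.0 * 9.9 * 0.6047
Vout = 5.987 mV

5.987 mV


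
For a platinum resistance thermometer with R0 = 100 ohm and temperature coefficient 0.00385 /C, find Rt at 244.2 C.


The RTD equation: Rt = R0 * (1 + alpha * T).
Rt = 100 * (1 + 0.00385 * 244.2)
Rt = 100 * (1 + 0.94017)
Rt = 100 * 1.94017
Rt = 194.017 ohm

194.017 ohm


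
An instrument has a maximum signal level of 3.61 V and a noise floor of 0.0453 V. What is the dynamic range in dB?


Dynamic range = 20 * log10(Vmax / Vnoise).
DR = 20 * log10(3.61 / 0.0453)
DR = 20 * log10(79.69)
DR = 38.03 dB

38.03 dB


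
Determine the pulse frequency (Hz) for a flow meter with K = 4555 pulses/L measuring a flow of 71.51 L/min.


Frequency = K * Q / 60 (converting L/min to L/s).
f = 4555 * 71.51 / 60
f = 325728.05 / 60
f = 5428.8 Hz

5428.8 Hz


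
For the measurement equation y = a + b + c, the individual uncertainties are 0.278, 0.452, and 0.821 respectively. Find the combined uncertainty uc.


For a sum of independent quantities, uc = sqrt(u1^2 + u2^2 + u3^2).
uc = sqrt(0.278^2 + 0.452^2 + 0.821^2)
uc = sqrt(0.077284 + 0.204304 + 0.674041)
uc = 0.9776

0.9776


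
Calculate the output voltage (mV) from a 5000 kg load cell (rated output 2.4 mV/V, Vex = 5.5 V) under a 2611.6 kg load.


Vout = rated_output * Vex * (load / capacity).
Vout = 2.4 * 5.5 * (2611.6 / 5000)
Vout = 2.4 * 5.5 * 0.52232
Vout = 6.895 mV

6.895 mV


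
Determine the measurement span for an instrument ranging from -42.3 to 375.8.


Span = upper range - lower range.
Span = 375.8 - (-42.3)
Span = 418.1

418.1


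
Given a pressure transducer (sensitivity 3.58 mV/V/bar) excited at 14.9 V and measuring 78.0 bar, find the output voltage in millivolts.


Output = sensitivity * Vex * P.
Vout = 3.58 * 14.9 * 78.0
Vout = 53.342 * 78.0
Vout = 4160.68 mV

4160.68 mV


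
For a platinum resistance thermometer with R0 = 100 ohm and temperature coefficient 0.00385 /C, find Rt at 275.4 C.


The RTD equation: Rt = R0 * (1 + alpha * T).
Rt = 100 * (1 + 0.00385 * 275.4)
Rt = 100 * (1 + 1.06029)
Rt = 100 * 2.06029
Rt = 206.029 ohm

206.029 ohm


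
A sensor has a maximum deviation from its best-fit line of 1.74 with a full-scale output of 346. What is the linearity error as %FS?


Linearity error = (max deviation / full scale) * 100%.
Linearity = (1.74 / 346) * 100
Linearity = 0.503 %FS

0.503 %FS


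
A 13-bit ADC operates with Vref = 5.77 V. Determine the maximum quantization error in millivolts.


The maximum quantization error is +/- LSB/2.
LSB = Vref / 2^n = 5.77 / 8192 = 0.00070435 V
Max error = LSB / 2 = 0.00070435 / 2 = 0.00035217 V
Max error = 0.3522 mV

0.3522 mV


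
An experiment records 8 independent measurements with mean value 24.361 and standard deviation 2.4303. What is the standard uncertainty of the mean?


The standard uncertainty for Type A evaluation is u = s / sqrt(n).
u = 2.4303 / sqrt(8)
u = 2.4303 / 2.8284
u = 0.8592

0.8592


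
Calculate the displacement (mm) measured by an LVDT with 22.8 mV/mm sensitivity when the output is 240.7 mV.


Displacement = Vout / sensitivity.
d = 240.7 / 22.8
d = 10.557 mm

10.557 mm


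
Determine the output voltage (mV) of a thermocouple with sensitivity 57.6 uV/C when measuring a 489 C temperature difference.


The thermocouple output V = sensitivity * dT.
V = 57.6 uV/C * 489 C
V = 28166.4 uV
V = 28.166 mV

28.166 mV


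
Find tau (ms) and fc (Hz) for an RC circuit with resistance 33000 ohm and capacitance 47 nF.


Time constant: tau = R * C.
tau = 33000 * 4.70e-08 = 0.001551 s
tau = 1.551 ms
Cutoff frequency: fc = 1 / (2*pi*R*C).
fc = 1 / (2*pi*0.001551) = 102.61 Hz

tau = 1.551 ms, fc = 102.61 Hz


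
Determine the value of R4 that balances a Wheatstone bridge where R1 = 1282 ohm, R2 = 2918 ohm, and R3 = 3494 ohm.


At balance: R1*R4 = R2*R3, so R4 = R2*R3/R1.
R4 = 2918 * 3494 / 1282
R4 = 10195492 / 1282
R4 = 7952.8 ohm

7952.8 ohm


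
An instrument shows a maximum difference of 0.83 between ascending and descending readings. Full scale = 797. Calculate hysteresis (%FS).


Hysteresis = (max difference / full scale) * 100%.
H = (0.83 / 797) * 100
H = 0.104 %FS

0.104 %FS


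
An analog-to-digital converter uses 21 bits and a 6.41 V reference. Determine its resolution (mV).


The resolution (LSB) of an ADC is Vref / 2^n.
LSB = 6.41 / 2^21
LSB = 6.41 / 2097152
LSB = 3.06e-06 V = 0.00305653 mV

0.00305653 mV


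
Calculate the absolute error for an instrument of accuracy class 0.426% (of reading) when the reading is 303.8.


Absolute error = (accuracy% / 100) * reading.
Error = (0.426 / 100) * 303.8
Error = 0.00426 * 303.8
Error = 1.2942

1.2942


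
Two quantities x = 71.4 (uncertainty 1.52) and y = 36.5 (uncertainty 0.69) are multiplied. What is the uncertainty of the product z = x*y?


For a product z = x*y, the relative uncertainty is:
uz/z = sqrt((ux/x)^2 + (uy/y)^2)
Relative uncertainties: ux/x = 1.52/71.4 = 0.021289
uy/y = 0.69/36.5 = 0.018904
z = 71.4 * 36.5 = 2606.1
uz = 2606.1 * sqrt(0.021289^2 + 0.018904^2) = 74.197

74.197


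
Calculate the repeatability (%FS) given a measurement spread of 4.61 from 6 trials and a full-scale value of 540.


Repeatability = (spread / full scale) * 100%.
R = (4.61 / 540) * 100
R = 0.854 %FS

0.854 %FS


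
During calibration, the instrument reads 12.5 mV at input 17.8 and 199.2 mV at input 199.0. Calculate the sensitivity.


Sensitivity = (y2 - y1) / (x2 - x1).
S = (199.2 - 12.5) / (199.0 - 17.8)
S = 186.7 / 181.2
S = 1.0304 mV/unit

1.0304 mV/unit


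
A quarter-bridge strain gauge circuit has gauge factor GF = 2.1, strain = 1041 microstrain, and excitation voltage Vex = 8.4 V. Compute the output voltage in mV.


Quarter bridge output: Vout = (GF * epsilon * Vex) / 4.
Vout = (2.1 * 1041e-6 * 8.4) / 4
Vout = 0.01836324 / 4 V
Vout = 0.00459081 V = 4.5908 mV

4.5908 mV


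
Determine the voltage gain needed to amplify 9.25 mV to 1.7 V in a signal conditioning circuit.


Gain = Vout / Vin (converting to same units).
G = 1.7 V / 9.25 mV
G = 1700.0 mV / 9.25 mV
G = 183.78

183.78


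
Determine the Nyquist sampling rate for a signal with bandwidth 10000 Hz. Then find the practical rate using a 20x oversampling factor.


By Nyquist theorem, fs_min = 2 * fmax.
fs_min = 2 * 10000 = 20000 Hz
Practical rate = 20 * fs_min = 20 * 20000 = 400000 Hz

fs_min = 20000 Hz, fs_practical = 400000 Hz


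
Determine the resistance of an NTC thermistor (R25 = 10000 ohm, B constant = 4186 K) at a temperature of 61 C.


NTC thermistor equation: Rt = R25 * exp(B * (1/T - 1/T25)).
T in Kelvin: 334.15 K, T25 = 298.15 K
1/T - 1/T25 = 1/334.15 - 1/298.15 = -0.00036135
B * (1/T - 1/T25) = 4186 * -0.00036135 = -1.5126
Rt = 10000 * exp(-1.5126) = 2203.4 ohm

2203.4 ohm


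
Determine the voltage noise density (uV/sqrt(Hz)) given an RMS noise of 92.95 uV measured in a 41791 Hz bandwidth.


Noise spectral density = Vrms / sqrt(BW).
NSD = 92.95 / sqrt(41791)
NSD = 92.95 / 204.4285
NSD = 0.4547 uV/sqrt(Hz)

0.4547 uV/sqrt(Hz)


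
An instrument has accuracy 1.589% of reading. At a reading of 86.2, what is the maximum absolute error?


Absolute error = (accuracy% / 100) * reading.
Error = (1.589 / 100) * 86.2
Error = 0.01589 * 86.2
Error = 1.3697

1.3697


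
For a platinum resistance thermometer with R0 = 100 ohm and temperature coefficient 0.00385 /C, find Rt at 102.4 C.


The RTD equation: Rt = R0 * (1 + alpha * T).
Rt = 100 * (1 + 0.00385 * 102.4)
Rt = 100 * (1 + 0.39424)
Rt = 100 * 1.39424
Rt = 139.424 ohm

139.424 ohm


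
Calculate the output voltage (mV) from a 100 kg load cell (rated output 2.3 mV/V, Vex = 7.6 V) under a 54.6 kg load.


Vout = rated_output * Vex * (load / capacity).
Vout = 2.3 * 7.6 * (54.6 / 100)
Vout = 2.3 * 7.6 * 0.546
Vout = 9.544 mV

9.544 mV


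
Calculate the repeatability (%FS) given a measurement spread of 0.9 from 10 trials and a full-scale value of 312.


Repeatability = (spread / full scale) * 100%.
R = (0.9 / 312) * 100
R = 0.288 %FS

0.288 %FS


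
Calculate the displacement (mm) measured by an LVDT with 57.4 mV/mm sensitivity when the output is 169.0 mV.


Displacement = Vout / sensitivity.
d = 169.0 / 57.4
d = 2.944 mm

2.944 mm


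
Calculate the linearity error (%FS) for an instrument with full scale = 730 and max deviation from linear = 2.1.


Linearity error = (max deviation / full scale) * 100%.
Linearity = (2.1 / 730) * 100
Linearity = 0.288 %FS

0.288 %FS


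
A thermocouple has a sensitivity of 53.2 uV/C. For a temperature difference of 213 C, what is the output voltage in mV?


The thermocouple output V = sensitivity * dT.
V = 53.2 uV/C * 213 C
V = 11331.6 uV
V = 11.332 mV

11.332 mV


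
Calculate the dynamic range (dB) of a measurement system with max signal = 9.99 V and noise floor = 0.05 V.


Dynamic range = 20 * log10(Vmax / Vnoise).
DR = 20 * log10(9.99 / 0.05)
DR = 20 * log10(199.8)
DR = 46.01 dB

46.01 dB


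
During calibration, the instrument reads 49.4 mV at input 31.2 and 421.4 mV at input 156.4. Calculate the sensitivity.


Sensitivity = (y2 - y1) / (x2 - x1).
S = (421.4 - 49.4) / (156.4 - 31.2)
S = 372.0 / 125.2
S = 2.9712 mV/unit

2.9712 mV/unit


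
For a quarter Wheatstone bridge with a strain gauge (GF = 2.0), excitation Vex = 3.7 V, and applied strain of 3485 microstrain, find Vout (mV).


Quarter bridge output: Vout = (GF * epsilon * Vex) / 4.
Vout = (2.0 * 3485e-6 * 3.7) / 4
Vout = 0.025789 / 4 V
Vout = 0.00644725 V = 6.4472 mV

6.4472 mV


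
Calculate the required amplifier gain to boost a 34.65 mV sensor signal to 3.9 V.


Gain = Vout / Vin (converting to same units).
G = 3.9 V / 34.65 mV
G = 3900.0 mV / 34.65 mV
G = 112.55

112.55


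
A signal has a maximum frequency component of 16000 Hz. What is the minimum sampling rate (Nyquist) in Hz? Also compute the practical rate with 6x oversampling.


By Nyquist theorem, fs_min = 2 * fmax.
fs_min = 2 * 16000 = 32000 Hz
Practical rate = 6 * fs_min = 6 * 32000 = 192000 Hz

fs_min = 32000 Hz, fs_practical = 192000 Hz


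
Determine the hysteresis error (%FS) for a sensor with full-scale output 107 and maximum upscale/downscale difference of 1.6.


Hysteresis = (max difference / full scale) * 100%.
H = (1.6 / 107) * 100
H = 1.495 %FS

1.495 %FS


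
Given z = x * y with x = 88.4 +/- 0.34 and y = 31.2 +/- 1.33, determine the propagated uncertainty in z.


For a product z = x*y, the relative uncertainty is:
uz/z = sqrt((ux/x)^2 + (uy/y)^2)
Relative uncertainties: ux/x = 0.34/88.4 = 0.003846
uy/y = 1.33/31.2 = 0.042628
z = 88.4 * 31.2 = 2758.1
uz = 2758.1 * sqrt(0.003846^2 + 0.042628^2) = 118.05

118.05


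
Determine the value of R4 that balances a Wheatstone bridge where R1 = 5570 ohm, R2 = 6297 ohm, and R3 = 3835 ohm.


At balance: R1*R4 = R2*R3, so R4 = R2*R3/R1.
R4 = 6297 * 3835 / 5570
R4 = 24148995 / 5570
R4 = 4335.55 ohm

4335.55 ohm


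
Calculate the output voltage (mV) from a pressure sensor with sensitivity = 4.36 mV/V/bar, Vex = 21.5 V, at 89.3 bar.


Output = sensitivity * Vex * P.
Vout = 4.36 * 21.5 * 89.3
Vout = 93.74 * 89.3
Vout = 8370.98 mV

8370.98 mV


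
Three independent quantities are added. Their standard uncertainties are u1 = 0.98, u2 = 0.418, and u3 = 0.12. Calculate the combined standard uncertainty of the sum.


For a sum of independent quantities, uc = sqrt(u1^2 + u2^2 + u3^2).
uc = sqrt(0.98^2 + 0.418^2 + 0.12^2)
uc = sqrt(0.9604 + 0.174724 + 0.0144)
uc = 1.0722

1.0722


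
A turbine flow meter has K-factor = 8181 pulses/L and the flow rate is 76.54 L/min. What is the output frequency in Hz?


Frequency = K * Q / 60 (converting L/min to L/s).
f = 8181 * 76.54 / 60
f = 626173.74 / 60
f = 10436.23 Hz

10436.23 Hz


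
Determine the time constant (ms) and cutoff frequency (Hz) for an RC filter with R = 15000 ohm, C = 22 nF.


Time constant: tau = R * C.
tau = 15000 * 2.20e-08 = 0.00033 s
tau = 0.33 ms
Cutoff frequency: fc = 1 / (2*pi*R*C).
fc = 1 / (2*pi*0.00033) = 482.29 Hz

tau = 0.33 ms, fc = 482.29 Hz


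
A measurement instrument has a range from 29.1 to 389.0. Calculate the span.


Span = upper range - lower range.
Span = 389.0 - (29.1)
Span = 359.9

359.9


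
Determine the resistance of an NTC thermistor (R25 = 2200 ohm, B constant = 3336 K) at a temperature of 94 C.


NTC thermistor equation: Rt = R25 * exp(B * (1/T - 1/T25)).
T in Kelvin: 367.15 K, T25 = 298.15 K
1/T - 1/T25 = 1/367.15 - 1/298.15 = -0.00063033
B * (1/T - 1/T25) = 3336 * -0.00063033 = -2.1028
Rt = 2200 * exp(-2.1028) = 268.7 ohm

268.7 ohm


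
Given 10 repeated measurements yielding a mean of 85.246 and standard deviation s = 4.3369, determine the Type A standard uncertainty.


The standard uncertainty for Type A evaluation is u = s / sqrt(n).
u = 4.3369 / sqrt(10)
u = 4.3369 / 3.1623
u = 1.3714

1.3714


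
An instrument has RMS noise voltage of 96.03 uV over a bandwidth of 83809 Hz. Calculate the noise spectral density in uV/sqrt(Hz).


Noise spectral density = Vrms / sqrt(BW).
NSD = 96.03 / sqrt(83809)
NSD = 96.03 / 289.4978
NSD = 0.3317 uV/sqrt(Hz)

0.3317 uV/sqrt(Hz)


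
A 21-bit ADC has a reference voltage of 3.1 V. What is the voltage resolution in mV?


The resolution (LSB) of an ADC is Vref / 2^n.
LSB = 3.1 / 2^21
LSB = 3.1 / 2097152
LSB = 1.48e-06 V = 0.0014782 mV

0.0014782 mV


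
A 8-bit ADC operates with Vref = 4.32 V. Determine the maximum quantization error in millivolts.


The maximum quantization error is +/- LSB/2.
LSB = Vref / 2^n = 4.32 / 256 = 0.016875 V
Max error = LSB / 2 = 0.016875 / 2 = 0.0084375 V
Max error = 8.4375 mV

8.4375 mV


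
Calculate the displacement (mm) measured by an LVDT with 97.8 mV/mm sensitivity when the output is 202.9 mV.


Displacement = Vout / sensitivity.
d = 202.9 / 97.8
d = 2.075 mm

2.075 mm


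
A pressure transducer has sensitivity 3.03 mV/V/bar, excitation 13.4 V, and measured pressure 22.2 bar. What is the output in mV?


Output = sensitivity * Vex * P.
Vout = 3.03 * 13.4 * 22.2
Vout = 40.602 * 22.2
Vout = 901.36 mV

901.36 mV


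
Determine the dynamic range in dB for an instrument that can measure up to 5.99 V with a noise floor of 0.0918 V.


Dynamic range = 20 * log10(Vmax / Vnoise).
DR = 20 * log10(5.99 / 0.0918)
DR = 20 * log10(65.25)
DR = 36.29 dB

36.29 dB


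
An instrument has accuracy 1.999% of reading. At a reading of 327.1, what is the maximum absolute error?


Absolute error = (accuracy% / 100) * reading.
Error = (1.999 / 100) * 327.1
Error = 0.01999 * 327.1
Error = 6.5387

6.5387


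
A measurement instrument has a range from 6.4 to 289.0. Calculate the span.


Span = upper range - lower range.
Span = 289.0 - (6.4)
Span = 282.6

282.6


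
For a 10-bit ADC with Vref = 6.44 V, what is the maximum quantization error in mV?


The maximum quantization error is +/- LSB/2.
LSB = Vref / 2^n = 6.44 / 1024 = 0.00628906 V
Max error = LSB / 2 = 0.00628906 / 2 = 0.00314453 V
Max error = 3.1445 mV

3.1445 mV


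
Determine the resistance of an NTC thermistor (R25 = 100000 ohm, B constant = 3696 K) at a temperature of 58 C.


NTC thermistor equation: Rt = R25 * exp(B * (1/T - 1/T25)).
T in Kelvin: 331.15 K, T25 = 298.15 K
1/T - 1/T25 = 1/331.15 - 1/298.15 = -0.00033424
B * (1/T - 1/T25) = 3696 * -0.00033424 = -1.2353
Rt = 100000 * exp(-1.2353) = 29073.6 ohm

29073.6 ohm


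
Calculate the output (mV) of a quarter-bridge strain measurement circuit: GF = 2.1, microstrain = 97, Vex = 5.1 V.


Quarter bridge output: Vout = (GF * epsilon * Vex) / 4.
Vout = (2.1 * 97e-6 * 5.1) / 4
Vout = 0.00103887 / 4 V
Vout = 0.00025972 V = 0.2597 mV

0.2597 mV


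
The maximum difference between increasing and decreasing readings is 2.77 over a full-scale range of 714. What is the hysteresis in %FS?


Hysteresis = (max difference / full scale) * 100%.
H = (2.77 / 714) * 100
H = 0.388 %FS

0.388 %FS


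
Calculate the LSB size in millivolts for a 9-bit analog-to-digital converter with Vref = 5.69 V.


The resolution (LSB) of an ADC is Vref / 2^n.
LSB = 5.69 / 2^9
LSB = 5.69 / 512
LSB = 0.01111328 V = 11.11328125 mV

11.11328125 mV


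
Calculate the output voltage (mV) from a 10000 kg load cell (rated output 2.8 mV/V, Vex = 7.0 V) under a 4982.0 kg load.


Vout = rated_output * Vex * (load / capacity).
Vout = 2.8 * 7.0 * (4982.0 / 10000)
Vout = 2.8 * 7.0 * 0.4982
Vout = 9.765 mV

9.765 mV


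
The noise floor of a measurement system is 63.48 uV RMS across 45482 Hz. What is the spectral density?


Noise spectral density = Vrms / sqrt(BW).
NSD = 63.48 / sqrt(45482)
NSD = 63.48 / 213.2651
NSD = 0.2977 uV/sqrt(Hz)

0.2977 uV/sqrt(Hz)


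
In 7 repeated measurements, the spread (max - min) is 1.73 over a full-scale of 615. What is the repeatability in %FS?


Repeatability = (spread / full scale) * 100%.
R = (1.73 / 615) * 100
R = 0.281 %FS

0.281 %FS


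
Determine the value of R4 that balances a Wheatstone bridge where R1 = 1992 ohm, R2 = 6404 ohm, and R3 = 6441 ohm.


At balance: R1*R4 = R2*R3, so R4 = R2*R3/R1.
R4 = 6404 * 6441 / 1992
R4 = 41248164 / 1992
R4 = 20706.91 ohm

20706.91 ohm


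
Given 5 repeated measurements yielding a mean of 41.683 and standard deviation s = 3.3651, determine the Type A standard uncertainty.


The standard uncertainty for Type A evaluation is u = s / sqrt(n).
u = 3.3651 / sqrt(5)
u = 3.3651 / 2.2361
u = 1.5049

1.5049


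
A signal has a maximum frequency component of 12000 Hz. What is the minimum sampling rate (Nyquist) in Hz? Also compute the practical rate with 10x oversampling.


By Nyquist theorem, fs_min = 2 * fmax.
fs_min = 2 * 12000 = 24000 Hz
Practical rate = 10 * fs_min = 10 * 24000 = 240000 Hz

fs_min = 24000 Hz, fs_practical = 240000 Hz


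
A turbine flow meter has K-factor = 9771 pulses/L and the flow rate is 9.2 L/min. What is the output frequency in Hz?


Frequency = K * Q / 60 (converting L/min to L/s).
f = 9771 * 9.2 / 60
f = 89893.2 / 60
f = 1498.22 Hz

1498.22 Hz


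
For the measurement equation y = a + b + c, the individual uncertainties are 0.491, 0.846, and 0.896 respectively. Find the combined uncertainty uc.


For a sum of independent quantities, uc = sqrt(u1^2 + u2^2 + u3^2).
uc = sqrt(0.491^2 + 0.846^2 + 0.896^2)
uc = sqrt(0.241081 + 0.715716 + 0.802816)
uc = 1.3265

1.3265


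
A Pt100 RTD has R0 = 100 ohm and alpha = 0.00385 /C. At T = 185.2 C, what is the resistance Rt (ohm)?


The RTD equation: Rt = R0 * (1 + alpha * T).
Rt = 100 * (1 + 0.00385 * 185.2)
Rt = 100 * (1 + 0.71302)
Rt = 100 * 1.71302
Rt = 171.302 ohm

171.302 ohm


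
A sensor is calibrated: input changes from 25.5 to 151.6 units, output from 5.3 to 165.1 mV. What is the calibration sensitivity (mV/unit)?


Sensitivity = (y2 - y1) / (x2 - x1).
S = (165.1 - 5.3) / (151.6 - 25.5)
S = 159.8 / 126.1
S = 1.2672 mV/unit

1.2672 mV/unit


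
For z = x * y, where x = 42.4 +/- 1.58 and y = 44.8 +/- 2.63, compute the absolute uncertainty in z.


For a product z = x*y, the relative uncertainty is:
uz/z = sqrt((ux/x)^2 + (uy/y)^2)
Relative uncertainties: ux/x = 1.58/42.4 = 0.037264
uy/y = 2.63/44.8 = 0.058705
z = 42.4 * 44.8 = 1899.5
uz = 1899.5 * sqrt(0.037264^2 + 0.058705^2) = 132.081

132.081


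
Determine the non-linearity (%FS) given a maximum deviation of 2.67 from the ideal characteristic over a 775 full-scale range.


Linearity error = (max deviation / full scale) * 100%.
Linearity = (2.67 / 775) * 100
Linearity = 0.345 %FS

0.345 %FS


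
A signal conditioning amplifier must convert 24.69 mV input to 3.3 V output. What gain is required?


Gain = Vout / Vin (converting to same units).
G = 3.3 V / 24.69 mV
G = 3300.0 mV / 24.69 mV
G = 133.66

133.66


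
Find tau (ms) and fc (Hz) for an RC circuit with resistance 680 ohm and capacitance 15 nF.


Time constant: tau = R * C.
tau = 680 * 1.50e-08 = 1.02e-05 s
tau = 0.0102 ms
Cutoff frequency: fc = 1 / (2*pi*R*C).
fc = 1 / (2*pi*1.02e-05) = 15603.43 Hz

tau = 0.0102 ms, fc = 15603.43 Hz


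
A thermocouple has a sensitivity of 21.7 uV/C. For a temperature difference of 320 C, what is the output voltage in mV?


The thermocouple output V = sensitivity * dT.
V = 21.7 uV/C * 320 C
V = 6944.0 uV
V = 6.944 mV

6.944 mV


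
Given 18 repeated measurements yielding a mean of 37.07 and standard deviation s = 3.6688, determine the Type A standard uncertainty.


The standard uncertainty for Type A evaluation is u = s / sqrt(n).
u = 3.6688 / sqrt(18)
u = 3.6688 / 4.2426
u = 0.8647

0.8647


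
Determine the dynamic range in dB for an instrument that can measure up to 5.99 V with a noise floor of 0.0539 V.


Dynamic range = 20 * log10(Vmax / Vnoise).
DR = 20 * log10(5.99 / 0.0539)
DR = 20 * log10(111.13)
DR = 40.92 dB

40.92 dB


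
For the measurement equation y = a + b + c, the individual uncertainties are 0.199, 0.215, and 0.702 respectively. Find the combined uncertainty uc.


For a sum of independent quantities, uc = sqrt(u1^2 + u2^2 + u3^2).
uc = sqrt(0.199^2 + 0.215^2 + 0.702^2)
uc = sqrt(0.039601 + 0.046225 + 0.492804)
uc = 0.7607

0.7607


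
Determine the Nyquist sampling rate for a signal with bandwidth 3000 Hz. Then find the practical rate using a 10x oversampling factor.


By Nyquist theorem, fs_min = 2 * fmax.
fs_min = 2 * 3000 = 6000 Hz
Practical rate = 10 * fs_min = 10 * 6000 = 60000 Hz

fs_min = 6000 Hz, fs_practical = 60000 Hz


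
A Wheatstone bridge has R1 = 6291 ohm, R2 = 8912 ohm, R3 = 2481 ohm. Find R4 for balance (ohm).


At balance: R1*R4 = R2*R3, so R4 = R2*R3/R1.
R4 = 8912 * 2481 / 6291
R4 = 22110672 / 6291
R4 = 3514.65 ohm

3514.65 ohm
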